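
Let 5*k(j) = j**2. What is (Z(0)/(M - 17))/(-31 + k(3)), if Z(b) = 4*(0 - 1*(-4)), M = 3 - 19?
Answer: 40/2409 ≈ 0.016604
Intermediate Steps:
M = -16
k(j) = j**2/5
Z(b) = 16 (Z(b) = 4*(0 + 4) = 4*4 = 16)
(Z(0)/(M - 17))/(-31 + k(3)) = (16/(-16 - 17))/(-31 + (1/5)*3**2) = (16/(-33))/(-31 + (1/5)*9) = (16*(-1/33))/(-31 + 9/5) = -16/(33*(-146/5)) = -16/33*(-5/146) = 40/2409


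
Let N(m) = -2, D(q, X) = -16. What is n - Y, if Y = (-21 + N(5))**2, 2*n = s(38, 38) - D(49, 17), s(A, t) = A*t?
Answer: 201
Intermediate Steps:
n = 730 (n = (38*38 - 1*(-16))/2 = (1444 + 16)/2 = (1/2)*1460 = 730)
Y = 529 (Y = (-21 - 2)**2 = (-23)**2 = 529)
n - Y = 730 - 1*529 = 730 - 529 = 201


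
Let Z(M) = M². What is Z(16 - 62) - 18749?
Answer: -16633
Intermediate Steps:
Z(16 - 62) - 18749 = (16 - 62)² - 18749 = (-46)² - 18749 = 2116 - 18749 = -16633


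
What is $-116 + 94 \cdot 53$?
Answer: $4866$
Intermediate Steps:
$-116 + 94 \cdot 53 = -116 + 4982 = 4866$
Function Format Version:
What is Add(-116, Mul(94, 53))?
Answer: 4866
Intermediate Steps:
Add(-116, Mul(94, 53)) = Add(-116, 4982) = 4866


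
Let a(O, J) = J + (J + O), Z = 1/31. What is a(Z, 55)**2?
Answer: 11634921/961 ≈ 12107.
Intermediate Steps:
Z = 1/31 ≈ 0.032258
a(O, J) = O + 2*J
a(Z, 55)**2 = (1/31 + 2*55)**2 = (1/31 + 110)**2 = (3411/31)**2 = 11634921/961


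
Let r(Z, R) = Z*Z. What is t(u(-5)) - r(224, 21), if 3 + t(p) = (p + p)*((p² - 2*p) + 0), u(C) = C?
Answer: -50529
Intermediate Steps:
r(Z, R) = Z²
t(p) = -3 + 2*p*(p² - 2*p) (t(p) = -3 + (p + p)*((p² - 2*p) + 0) = -3 + (2*p)*(p² - 2*p) = -3 + 2*p*(p² - 2*p))
t(u(-5)) - r(224, 21) = (-3 - 4*(-5)² + 2*(-5)³) - 1*224² = (-3 - 4*25 + 2*(-125)) - 1*50176 = (-3 - 100 - 250) - 50176 = -353 - 50176 = -50529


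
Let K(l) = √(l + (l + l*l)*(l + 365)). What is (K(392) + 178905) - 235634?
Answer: -56729 + 28*√148751 ≈ -45930.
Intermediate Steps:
K(l) = √(l + (365 + l)*(l + l²)) (K(l) = √(l + (l + l²)*(365 + l)) = √(l + (365 + l)*(l + l²)))
(K(392) + 178905) - 235634 = (√(392*(366 + 392² + 366*392)) + 178905) - 235634 = (√(392*(366 + 153664 + 143472)) + 178905) - 235634 = (√(392*297502) + 178905) - 235634 = (√116620784 + 178905) - 235634 = (28*√148751 + 178905) - 235634 = (178905 + 28*√148751) - 235634 = -56729 + 28*√148751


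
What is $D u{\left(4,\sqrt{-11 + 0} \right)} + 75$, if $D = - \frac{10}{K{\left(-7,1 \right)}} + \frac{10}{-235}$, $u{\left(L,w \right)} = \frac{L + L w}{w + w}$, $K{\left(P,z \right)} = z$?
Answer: $\frac{2581}{47} + \frac{944 i \sqrt{11}}{517} \approx 54.915 + 6.0559 i$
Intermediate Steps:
$u{\left(L,w \right)} = \frac{L + L w}{2 w}$
$D = - \frac{472}{47}$ ($D = - \frac{10}{1} + \frac{10}{-235} = \left(-10\right) 1 + 10 \left(- \frac{1}{235}\right) = -10 - \frac{2}{47} = - \frac{472}{47} \approx -10.043$)
$D u{\left(4,\sqrt{-11 + 0} \right)} + 75 = - \frac{472 \cdot \frac{1}{2} \cdot 4 \frac{1}{\sqrt{-11 + 0}} \left(1 + \sqrt{-11 + 0}\right)}{47} + 75 = - \frac{472 \cdot \frac{1}{2} \cdot 4 \frac{1}{\sqrt{-11}} \left(1 + \sqrt{-11}\right)}{47} + 75 = - \frac{472 \cdot \frac{1}{2} \cdot 4 \frac{1}{i \sqrt{11}} \left(1 + i \sqrt{11}\right)}{47} + 75 = - \frac{472 \cdot \frac{1}{2} \cdot 4 \left(- \frac{i \sqrt{11}}{11}\right) \left(1 + i \sqrt{11}\right)}{47} + 75 = - \frac{472 \left(- \frac{2 i \sqrt{11} \left(1 + i \sqrt{11}\right)}{11}\right)}{47} + 75 = \frac{944 i \sqrt{11} \left(1 + i \sqrt{11}\right)}{517} + 75 = 75 + \frac{944 i \sqrt{11} \left(1 + i \sqrt{11}\right)}{517}$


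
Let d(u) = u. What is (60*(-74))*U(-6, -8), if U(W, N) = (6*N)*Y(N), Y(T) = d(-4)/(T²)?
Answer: -13320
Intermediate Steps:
Y(T) = -4/T²
U(W, N) = -24/N (U(W, N) = (6*N)*(-4/N²) = -24/N)
(60*(-74))*U(-6, -8) = (60*(-74))*(-24/(-8)) = -(-106560)*(-1)/8 = -4440*3 = -13320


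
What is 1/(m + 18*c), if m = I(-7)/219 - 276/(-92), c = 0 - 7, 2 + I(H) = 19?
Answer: -219/26920 ≈ -0.0081352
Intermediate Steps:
I(H) = 17 (I(H) = -2 + 19 = 17)
c = -7
m = 674/219 (m = 17/219 - 276/(-92) = 17*(1/219) - 276*(-1/92) = 17/219 + 3 = 674/219 ≈ 3.0776)
1/(m + 18*c) = 1/(674/219 + 18*(-7)) = 1/(674/219 - 126) = 1/(-26920/219) = -219/26920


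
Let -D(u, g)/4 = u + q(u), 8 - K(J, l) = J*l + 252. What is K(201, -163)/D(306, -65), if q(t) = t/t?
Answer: -32519/1228 ≈ -26.481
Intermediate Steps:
q(t) = 1
K(J, l) = -244 - J*l (K(J, l) = 8 - (J*l + 252) = 8 - (252 + J*l) = 8 + (-252 - J*l) = -244 - J*l)
D(u, g) = -4 - 4*u (D(u, g) = -4*(u + 1) = -4*(1 + u) = -4 - 4*u)
K(201, -163)/D(306, -65) = (-244 - 1*201*(-163))/(-4 - 4*306) = (-244 + 32763)/(-4 - 1224) = 32519/(-1228) = 32519*(-1/1228) = -32519/1228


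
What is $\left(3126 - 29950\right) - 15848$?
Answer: $-42672$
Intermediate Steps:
$\left(3126 - 29950\right) - 15848 = -26824 - 15848 = -42672$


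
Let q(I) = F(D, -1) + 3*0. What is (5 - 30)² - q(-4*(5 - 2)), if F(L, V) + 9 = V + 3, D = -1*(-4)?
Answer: 632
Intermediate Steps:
D = 4
F(L, V) = -6 + V (F(L, V) = -9 + (V + 3) = -9 + (3 + V) = -6 + V)
q(I) = -7 (q(I) = (-6 - 1) + 3*0 = -7 + 0 = -7)
(5 - 30)² - q(-4*(5 - 2)) = (5 - 30)² - 1*(-7) = (-25)² + 7 = 625 + 7 = 632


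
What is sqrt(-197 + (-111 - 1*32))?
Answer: 2*I*sqrt(85) ≈ 18.439*I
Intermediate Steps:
sqrt(-197 + (-111 - 1*32)) = sqrt(-197 + (-111 - 32)) = sqrt(-197 - 143) = sqrt(-340) = 2*I*sqrt(85)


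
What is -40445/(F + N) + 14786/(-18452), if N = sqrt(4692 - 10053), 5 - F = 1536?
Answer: 138479332531/5418711193 + 40445*I*sqrt(5361)/2349322 ≈ 25.556 + 1.2605*I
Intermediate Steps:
F = -1531 (F = 5 - 1*1536 = 5 - 1536 = -1531)
N = I*sqrt(5361) (N = sqrt(-5361) = I*sqrt(5361) ≈ 73.219*I)
-40445/(F + N) + 14786/(-18452) = -40445/(-1531 + I*sqrt(5361)) + 14786/(-18452) = -40445/(-1531 + I*sqrt(5361)) + 14786*(-1/18452) = -40445/(-1531 + I*sqrt(5361)) - 7393/9226 = -7393/9226 - 40445/(-1531 + I*sqrt(5361))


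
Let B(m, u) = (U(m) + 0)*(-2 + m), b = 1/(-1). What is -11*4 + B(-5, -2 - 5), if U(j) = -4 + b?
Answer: -9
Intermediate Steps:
b = -1
U(j) = -5 (U(j) = -4 - 1 = -5)
B(m, u) = 10 - 5*m (B(m, u) = (-5 + 0)*(-2 + m) = -5*(-2 + m) = 10 - 5*m)
-11*4 + B(-5, -2 - 5) = -11*4 + (10 - 5*(-5)) = -44 + (10 + 25) = -44 + 35 = -9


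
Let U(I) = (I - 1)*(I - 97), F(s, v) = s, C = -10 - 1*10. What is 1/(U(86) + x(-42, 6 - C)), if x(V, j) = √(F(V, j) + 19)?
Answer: -935/874248 - I*√23/874248 ≈ -0.0010695 - 5.4857e-6*I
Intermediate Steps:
C = -20 (C = -10 - 10 = -20)
x(V, j) = √(19 + V) (x(V, j) = √(V + 19) = √(19 + V))
U(I) = (-1 + I)*(-97 + I)
1/(U(86) + x(-42, 6 - C)) = 1/((97 + 86² - 98*86) + √(19 - 42)) = 1/((97 + 7396 - 8428) + √(-23)) = 1/(-935 + I*√23)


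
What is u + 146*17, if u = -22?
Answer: 2460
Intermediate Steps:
u + 146*17 = -22 + 146*17 = -22 + 2482 = 2460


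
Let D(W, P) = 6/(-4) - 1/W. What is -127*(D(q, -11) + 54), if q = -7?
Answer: -93599/14 ≈ -6685.6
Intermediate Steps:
D(W, P) = -3/2 - 1/W (D(W, P) = 6*(-¼) - 1/W = -3/2 - 1/W)
-127*(D(q, -11) + 54) = -127*((-3/2 - 1/(-7)) + 54) = -127*((-3/2 - 1*(-⅐)) + 54) = -127*((-3/2 + ⅐) + 54) = -127*(-19/14 + 54) = -127*737/14 = -93599/14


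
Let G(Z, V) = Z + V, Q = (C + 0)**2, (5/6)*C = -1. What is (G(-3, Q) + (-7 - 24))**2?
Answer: 662596/625 ≈ 1060.2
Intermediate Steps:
C = -6/5 (C = (6/5)*(-1) = -6/5 ≈ -1.2000)
Q = 36/25 (Q = (-6/5 + 0)**2 = (-6/5)**2 = 36/25 ≈ 1.4400)
G(Z, V) = V + Z
(G(-3, Q) + (-7 - 24))**2 = ((36/25 - 3) + (-7 - 24))**2 = (-39/25 - 31)**2 = (-814/25)**2 = 662596/625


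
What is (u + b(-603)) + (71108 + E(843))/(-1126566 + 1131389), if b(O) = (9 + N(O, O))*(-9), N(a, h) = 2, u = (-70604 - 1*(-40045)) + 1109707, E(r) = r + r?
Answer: 5204326121/4823 ≈ 1.0791e+6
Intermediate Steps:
E(r) = 2*r
u = 1079148 (u = (-70604 + 40045) + 1109707 = -30559 + 1109707 = 1079148)
b(O) = -99 (b(O) = (9 + 2)*(-9) = 11*(-9) = -99)
(u + b(-603)) + (71108 + E(843))/(-1126566 + 1131389) = (1079148 - 99) + (71108 + 2*843)/(-1126566 + 1131389) = 1079049 + (71108 + 1686)/4823 = 1079049 + 72794*(1/4823) = 1079049 + 72794/4823 = 5204326121/4823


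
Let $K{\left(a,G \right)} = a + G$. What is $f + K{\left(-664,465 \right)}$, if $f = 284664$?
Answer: $284465$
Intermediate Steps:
$K{\left(a,G \right)} = G + a$
$f + K{\left(-664,465 \right)} = 284664 + \left(465 - 664\right) = 284664 - 199 = 284465$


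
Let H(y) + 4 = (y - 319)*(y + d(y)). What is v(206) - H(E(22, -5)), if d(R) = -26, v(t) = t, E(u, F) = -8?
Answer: -10908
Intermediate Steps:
H(y) = -4 + (-319 + y)*(-26 + y) (H(y) = -4 + (y - 319)*(y - 26) = -4 + (-319 + y)*(-26 + y))
v(206) - H(E(22, -5)) = 206 - (8290 + (-8)² - 345*(-8)) = 206 - (8290 + 64 + 2760) = 206 - 1*11114 = 206 - 11114 = -10908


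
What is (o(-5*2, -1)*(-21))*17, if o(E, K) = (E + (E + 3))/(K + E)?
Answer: -6069/11 ≈ -551.73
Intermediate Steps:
o(E, K) = (3 + 2*E)/(E + K) (o(E, K) = (E + (3 + E))/(E + K) = (3 + 2*E)/(E + K))
(o(-5*2, -1)*(-21))*17 = (((3 + 2*(-5*2))/(-5*2 - 1))*(-21))*17 = (((3 + 2*(-10))/(-10 - 1))*(-21))*17 = (((3 - 20)/(-11))*(-21))*17 = (-1/11*(-17)*(-21))*17 = ((17/11)*(-21))*17 = -357/11*17 = -6069/11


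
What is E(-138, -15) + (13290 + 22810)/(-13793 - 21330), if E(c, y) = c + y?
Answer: -5409919/35123 ≈ -154.03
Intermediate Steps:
E(-138, -15) + (13290 + 22810)/(-13793 - 21330) = (-138 - 15) + (13290 + 22810)/(-13793 - 21330) = -153 + 36100/(-35123) = -153 + 36100*(-1/35123) = -153 - 36100/35123 = -5409919/35123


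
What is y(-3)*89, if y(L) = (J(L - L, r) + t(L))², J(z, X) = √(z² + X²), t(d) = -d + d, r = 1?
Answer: 89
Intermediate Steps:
t(d) = 0
J(z, X) = √(X² + z²)
y(L) = 1 (y(L) = (√(1² + (L - L)²) + 0)² = (√(1 + 0²) + 0)² = (√(1 + 0) + 0)² = (√1 + 0)² = (1 + 0)² = 1² = 1)
y(-3)*89 = 1*89 = 89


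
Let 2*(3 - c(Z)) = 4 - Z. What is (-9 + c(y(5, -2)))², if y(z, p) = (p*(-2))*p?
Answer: 144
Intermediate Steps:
y(z, p) = -2*p² (y(z, p) = (-2*p)*p = -2*p²)
c(Z) = 1 + Z/2 (c(Z) = 3 - (4 - Z)/2 = 3 + (-2 + Z/2) = 1 + Z/2)
(-9 + c(y(5, -2)))² = (-9 + (1 + (-2*(-2)²)/2))² = (-9 + (1 + (-2*4)/2))² = (-9 + (1 + (½)*(-8)))² = (-9 + (1 - 4))² = (-9 - 3)² = (-12)² = 144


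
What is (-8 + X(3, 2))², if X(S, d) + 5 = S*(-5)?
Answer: 784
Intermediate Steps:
X(S, d) = -5 - 5*S (X(S, d) = -5 + S*(-5) = -5 - 5*S)
(-8 + X(3, 2))² = (-8 + (-5 - 5*3))² = (-8 + (-5 - 15))² = (-8 - 20)² = (-28)² = 784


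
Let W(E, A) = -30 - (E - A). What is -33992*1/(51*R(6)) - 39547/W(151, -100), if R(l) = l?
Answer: 1274815/42993 ≈ 29.652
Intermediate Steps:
W(E, A) = -30 + A - E (W(E, A) = -30 + (A - E) = -30 + A - E)
-33992*1/(51*R(6)) - 39547/W(151, -100) = -33992/(6*51) - 39547/(-30 - 100 - 1*151) = -33992/306 - 39547/(-30 - 100 - 151) = -33992*1/306 - 39547/(-281) = -16996/153 - 39547*(-1/281) = -16996/153 + 39547/281 = 1274815/42993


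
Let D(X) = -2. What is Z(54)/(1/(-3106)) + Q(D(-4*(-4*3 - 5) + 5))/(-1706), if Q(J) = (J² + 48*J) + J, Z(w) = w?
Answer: -143068525/853 ≈ -1.6772e+5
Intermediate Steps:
Q(J) = J² + 49*J
Z(54)/(1/(-3106)) + Q(D(-4*(-4*3 - 5) + 5))/(-1706) = 54/(1/(-3106)) - 2*(49 - 2)/(-1706) = 54/(-1/3106) - 2*47*(-1/1706) = 54*(-3106) - 94*(-1/1706) = -167724 + 47/853 = -143068525/853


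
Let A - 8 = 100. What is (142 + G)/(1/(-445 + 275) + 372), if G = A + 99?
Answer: 59330/63239 ≈ 0.93819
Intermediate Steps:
A = 108 (A = 8 + 100 = 108)
G = 207 (G = 108 + 99 = 207)
(142 + G)/(1/(-445 + 275) + 372) = (142 + 207)/(1/(-445 + 275) + 372) = 349/(1/(-170) + 372) = 349/(-1/170 + 372) = 349/(63239/170) = 349*(170/63239) = 59330/63239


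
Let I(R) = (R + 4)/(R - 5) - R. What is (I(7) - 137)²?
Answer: 76729/4 ≈ 19182.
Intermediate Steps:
I(R) = -R + (4 + R)/(-5 + R) (I(R) = (4 + R)/(-5 + R) - R = -R + (4 + R)/(-5 + R))
(I(7) - 137)² = ((4 - 1*7² + 6*7)/(-5 + 7) - 137)² = ((4 - 1*49 + 42)/2 - 137)² = ((4 - 49 + 42)/2 - 137)² = ((½)*(-3) - 137)² = (-3/2 - 137)² = (-277/2)² = 76729/4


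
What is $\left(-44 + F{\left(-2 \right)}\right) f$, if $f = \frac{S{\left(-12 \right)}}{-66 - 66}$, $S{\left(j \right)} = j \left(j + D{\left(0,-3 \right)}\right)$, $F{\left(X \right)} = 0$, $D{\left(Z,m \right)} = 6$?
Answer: $24$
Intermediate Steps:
$S{\left(j \right)} = j \left(6 + j\right)$ ($S{\left(j \right)} = j \left(j + 6\right) = j \left(6 + j\right)$)
$f = - \frac{6}{11}$ ($f = \frac{\left(-12\right) \left(6 - 12\right)}{-66 - 66} = \frac{\left(-12\right) \left(-6\right)}{-132} = 72 \left(- \frac{1}{132}\right) = - \frac{6}{11} \approx -0.54545$)
$\left(-44 + F{\left(-2 \right)}\right) f = \left(-44 + 0\right) \left(- \frac{6}{11}\right) = \left(-44\right) \left(- \frac{6}{11}\right) = 24$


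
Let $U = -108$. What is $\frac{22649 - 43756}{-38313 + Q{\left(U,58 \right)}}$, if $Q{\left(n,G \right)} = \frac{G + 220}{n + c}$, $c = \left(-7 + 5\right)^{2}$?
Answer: $\frac{1097564}{1992415} \approx 0.55087$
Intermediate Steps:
$c = 4$ ($c = \left(-2\right)^{2} = 4$)
$Q{\left(n,G \right)} = \frac{220 + G}{4 + n}$ ($Q{\left(n,G \right)} = \frac{G + 220}{n + 4} = \frac{220 + G}{4 + n}$)
$\frac{22649 - 43756}{-38313 + Q{\left(U,58 \right)}} = \frac{22649 - 43756}{-38313 + \frac{220 + 58}{4 - 108}} = - \frac{21107}{-38313 + \frac{1}{-104} \cdot 278} = - \frac{21107}{-38313 - \frac{139}{52}} = - \frac{21107}{- \frac{1992415}{52}} = \left(-21107\right) \left(- \frac{52}{1992415}\right) = \frac{1097564}{1992415}$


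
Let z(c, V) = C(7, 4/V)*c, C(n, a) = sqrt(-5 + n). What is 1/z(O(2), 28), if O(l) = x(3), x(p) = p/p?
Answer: sqrt(2)/2 ≈ 0.70711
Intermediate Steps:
x(p) = 1
O(l) = 1
z(c, V) = c*sqrt(2) (z(c, V) = sqrt(-5 + 7)*c = sqrt(2)*c = c*sqrt(2))
1/z(O(2), 28) = 1/(1*sqrt(2)) = 1/(sqrt(2)) = sqrt(2)/2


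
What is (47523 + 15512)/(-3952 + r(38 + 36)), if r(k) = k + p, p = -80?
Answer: -63035/3958 ≈ -15.926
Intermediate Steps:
r(k) = -80 + k (r(k) = k - 80 = -80 + k)
(47523 + 15512)/(-3952 + r(38 + 36)) = (47523 + 15512)/(-3952 + (-80 + (38 + 36))) = 63035/(-3952 + (-80 + 74)) = 63035/(-3952 - 6) = 63035/(-3958) = 63035*(-1/3958) = -63035/3958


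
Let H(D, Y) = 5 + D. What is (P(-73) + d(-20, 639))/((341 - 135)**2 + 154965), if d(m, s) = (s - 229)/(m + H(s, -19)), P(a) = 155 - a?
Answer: 71341/61589112 ≈ 0.0011583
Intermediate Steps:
d(m, s) = (-229 + s)/(5 + m + s) (d(m, s) = (s - 229)/(m + (5 + s)) = (-229 + s)/(5 + m + s))
(P(-73) + d(-20, 639))/((341 - 135)**2 + 154965) = ((155 - 1*(-73)) + (-229 + 639)/(5 - 20 + 639))/((341 - 135)**2 + 154965) = ((155 + 73) + 410/624)/(206**2 + 154965) = (228 + (1/624)*410)/(42436 + 154965) = (228 + 205/312)/197401 = (71341/312)*(1/197401) = 71341/61589112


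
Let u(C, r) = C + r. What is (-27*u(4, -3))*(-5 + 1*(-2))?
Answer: 189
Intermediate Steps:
(-27*u(4, -3))*(-5 + 1*(-2)) = (-27*(4 - 3))*(-5 + 1*(-2)) = (-27*1)*(-5 - 2) = -27*(-7) = 189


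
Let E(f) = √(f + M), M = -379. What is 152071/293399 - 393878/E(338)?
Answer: 152071/293399 + 393878*I*√41/41 ≈ 0.51831 + 61513.0*I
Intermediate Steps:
E(f) = √(-379 + f) (E(f) = √(f - 379) = √(-379 + f))
152071/293399 - 393878/E(338) = 152071/293399 - 393878/√(-379 + 338) = 152071*(1/293399) - 393878*(-I*√41/41) = 152071/293399 - 393878*(-I*√41/41) = 152071/293399 - (-393878)*I*√41/41 = 152071/293399 + 393878*I*√41/41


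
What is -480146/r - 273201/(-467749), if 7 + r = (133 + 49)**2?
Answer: -215540213837/15490443633 ≈ -13.914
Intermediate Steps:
r = 33117 (r = -7 + (133 + 49)**2 = -7 + 182**2 = -7 + 33124 = 33117)
-480146/r - 273201/(-467749) = -480146/33117 - 273201/(-467749) = -480146*1/33117 - 273201*(-1/467749) = -480146/33117 + 273201/467749 = -215540213837/15490443633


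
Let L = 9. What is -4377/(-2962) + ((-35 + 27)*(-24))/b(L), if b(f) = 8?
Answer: 75465/2962 ≈ 25.478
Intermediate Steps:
-4377/(-2962) + ((-35 + 27)*(-24))/b(L) = -4377/(-2962) + ((-35 + 27)*(-24))/8 = -4377*(-1/2962) - 8*(-24)*(1/8) = 4377/2962 + 192*(1/8) = 4377/2962 + 24 = 75465/2962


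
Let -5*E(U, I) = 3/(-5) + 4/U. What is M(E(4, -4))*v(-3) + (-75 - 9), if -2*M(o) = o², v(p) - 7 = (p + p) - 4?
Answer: -52494/625 ≈ -83.990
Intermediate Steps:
E(U, I) = 3/25 - 4/(5*U) (E(U, I) = -(3/(-5) + 4/U)/5 = -(3*(-⅕) + 4/U)/5 = -(-⅗ + 4/U)/5 = 3/25 - 4/(5*U))
v(p) = 3 + 2*p (v(p) = 7 + ((p + p) - 4) = 7 + (2*p - 4) = 7 + (-4 + 2*p) = 3 + 2*p)
M(o) = -o²/2
M(E(4, -4))*v(-3) + (-75 - 9) = (-(-20 + 3*4)²/10000/2)*(3 + 2*(-3)) + (-75 - 9) = (-(-20 + 12)²/10000/2)*(3 - 6) - 84 = -((1/25)*(¼)*(-8))²/2*(-3) - 84 = -(-2/25)²/2*(-3) - 84 = -½*4/625*(-3) - 84 = -2/625*(-3) - 84 = 6/625 - 84 = -52494/625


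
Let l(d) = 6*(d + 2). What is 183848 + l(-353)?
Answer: 181742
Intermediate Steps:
l(d) = 12 + 6*d (l(d) = 6*(2 + d) = 12 + 6*d)
183848 + l(-353) = 183848 + (12 + 6*(-353)) = 183848 + (12 - 2118) = 183848 - 2106 = 181742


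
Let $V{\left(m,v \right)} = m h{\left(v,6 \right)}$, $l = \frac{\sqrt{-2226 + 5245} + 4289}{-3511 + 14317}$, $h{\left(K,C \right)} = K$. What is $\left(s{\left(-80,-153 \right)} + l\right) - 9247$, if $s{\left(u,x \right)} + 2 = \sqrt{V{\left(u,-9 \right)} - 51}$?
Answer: $- \frac{99940405}{10806} + \sqrt{669} + \frac{\sqrt{3019}}{10806} \approx -9222.7$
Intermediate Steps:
$l = \frac{4289}{10806} + \frac{\sqrt{3019}}{10806}$ ($l = \frac{\sqrt{3019} + 4289}{10806} = \left(4289 + \sqrt{3019}\right) \frac{1}{10806} = \frac{4289}{10806} + \frac{\sqrt{3019}}{10806} \approx 0.40199$)
$V{\left(m,v \right)} = m v$
$s{\left(u,x \right)} = -2 + \sqrt{-51 - 9 u}$ ($s{\left(u,x \right)} = -2 + \sqrt{u \left(-9\right) - 51} = -2 + \sqrt{- 9 u - 51} = -2 + \sqrt{-51 - 9 u}$)
$\left(s{\left(-80,-153 \right)} + l\right) - 9247 = \left(\left(-2 + \sqrt{-51 - -720}\right) + \left(\frac{4289}{10806} + \frac{\sqrt{3019}}{10806}\right)\right) - 9247 = \left(\left(-2 + \sqrt{-51 + 720}\right) + \left(\frac{4289}{10806} + \frac{\sqrt{3019}}{10806}\right)\right) - 9247 = \left(\left(-2 + \sqrt{669}\right) + \left(\frac{4289}{10806} + \frac{\sqrt{3019}}{10806}\right)\right) - 9247 = \left(- \frac{17323}{10806} + \sqrt{669} + \frac{\sqrt{3019}}{10806}\right) - 9247 = - \frac{99940405}{10806} + \sqrt{669} + \frac{\sqrt{3019}}{10806}$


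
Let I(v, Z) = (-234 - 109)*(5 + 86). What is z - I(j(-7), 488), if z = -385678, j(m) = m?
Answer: -354465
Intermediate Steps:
I(v, Z) = -31213 (I(v, Z) = -343*91 = -31213)
z - I(j(-7), 488) = -385678 - 1*(-31213) = -385678 + 31213 = -354465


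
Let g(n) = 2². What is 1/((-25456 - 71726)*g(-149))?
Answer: -1/388728 ≈ -2.5725e-6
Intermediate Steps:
g(n) = 4
1/((-25456 - 71726)*g(-149)) = 1/(-25456 - 71726*4) = (¼)/(-97182) = -1/97182*¼ = -1/388728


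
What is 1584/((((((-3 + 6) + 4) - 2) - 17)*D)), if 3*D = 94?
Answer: -198/47 ≈ -4.2128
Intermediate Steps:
D = 94/3 (D = (⅓)*94 = 94/3 ≈ 31.333)
1584/((((((-3 + 6) + 4) - 2) - 17)*D)) = 1584/((((((-3 + 6) + 4) - 2) - 17)*(94/3))) = 1584/(((((3 + 4) - 2) - 17)*(94/3))) = 1584/((((7 - 2) - 17)*(94/3))) = 1584/(((5 - 17)*(94/3))) = 1584/((-12*94/3)) = 1584/(-376) = 1584*(-1/376) = -198/47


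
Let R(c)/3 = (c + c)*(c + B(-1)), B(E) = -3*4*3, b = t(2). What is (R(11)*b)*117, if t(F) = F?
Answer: -386100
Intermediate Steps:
b = 2
B(E) = -36 (B(E) = -12*3 = -36)
R(c) = 6*c*(-36 + c) (R(c) = 3*((c + c)*(c - 36)) = 3*((2*c)*(-36 + c)) = 3*(2*c*(-36 + c)) = 6*c*(-36 + c))
(R(11)*b)*117 = ((6*11*(-36 + 11))*2)*117 = ((6*11*(-25))*2)*117 = -1650*2*117 = -3300*117 = -386100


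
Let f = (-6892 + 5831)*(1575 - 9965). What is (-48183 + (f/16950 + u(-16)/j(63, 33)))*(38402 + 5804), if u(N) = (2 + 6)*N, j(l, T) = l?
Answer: -74993376827876/35595 ≈ -2.1069e+9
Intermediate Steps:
f = 8901790 (f = -1061*(-8390) = 8901790)
u(N) = 8*N
(-48183 + (f/16950 + u(-16)/j(63, 33)))*(38402 + 5804) = (-48183 + (8901790/16950 + (8*(-16))/63))*(38402 + 5804) = (-48183 + (8901790*(1/16950) - 128*1/63))*44206 = (-48183 + (890179/1695 - 128/63))*44206 = (-48183 + 18621439/35595)*44206 = -1696452446/35595*44206 = -74993376827876/35595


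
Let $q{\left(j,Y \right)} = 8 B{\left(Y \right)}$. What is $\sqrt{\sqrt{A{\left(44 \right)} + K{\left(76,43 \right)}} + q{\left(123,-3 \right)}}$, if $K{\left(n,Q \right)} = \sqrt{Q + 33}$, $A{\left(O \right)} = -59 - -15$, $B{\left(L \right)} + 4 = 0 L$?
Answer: $\sqrt{-32 + \sqrt{2} \sqrt{-22 + \sqrt{19}}} \approx 0.52279 + 5.681 i$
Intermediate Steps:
$B{\left(L \right)} = -4$ ($B{\left(L \right)} = -4 + 0 L = -4 + 0 = -4$)
$A{\left(O \right)} = -44$ ($A{\left(O \right)} = -59 + 15 = -44$)
$K{\left(n,Q \right)} = \sqrt{33 + Q}$
$q{\left(j,Y \right)} = -32$ ($q{\left(j,Y \right)} = 8 \left(-4\right) = -32$)
$\sqrt{\sqrt{A{\left(44 \right)} + K{\left(76,43 \right)}} + q{\left(123,-3 \right)}} = \sqrt{\sqrt{-44 + \sqrt{33 + 43}} - 32} = \sqrt{\sqrt{-44 + \sqrt{76}} - 32} = \sqrt{\sqrt{-44 + 2 \sqrt{19}} - 32} = \sqrt{-32 + \sqrt{-44 + 2 \sqrt{19}}}$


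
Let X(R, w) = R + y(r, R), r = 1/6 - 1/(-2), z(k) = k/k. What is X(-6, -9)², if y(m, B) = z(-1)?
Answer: 25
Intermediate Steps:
z(k) = 1
r = ⅔ (r = 1*(⅙) - 1*(-½) = ⅙ + ½ = ⅔ ≈ 0.66667)
y(m, B) = 1
X(R, w) = 1 + R (X(R, w) = R + 1 = 1 + R)
X(-6, -9)² = (1 - 6)² = (-5)² = 25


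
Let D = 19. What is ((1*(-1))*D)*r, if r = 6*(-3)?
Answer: 342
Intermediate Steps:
r = -18
((1*(-1))*D)*r = ((1*(-1))*19)*(-18) = -1*19*(-18) = -19*(-18) = 342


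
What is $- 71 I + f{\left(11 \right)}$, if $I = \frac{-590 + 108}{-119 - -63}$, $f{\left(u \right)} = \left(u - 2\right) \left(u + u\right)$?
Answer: $- \frac{11567}{28} \approx -413.11$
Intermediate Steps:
$f{\left(u \right)} = 2 u \left(-2 + u\right)$ ($f{\left(u \right)} = \left(-2 + u\right) 2 u = 2 u \left(-2 + u\right)$)
$I = \frac{241}{28}$ ($I = - \frac{482}{-119 + \left(-91 + 154\right)} = - \frac{482}{-119 + 63} = - \frac{482}{-56} = \left(-482\right) \left(- \frac{1}{56}\right) = \frac{241}{28} \approx 8.6071$)
$- 71 I + f{\left(11 \right)} = \left(-71\right) \frac{241}{28} + 2 \cdot 11 \left(-2 + 11\right) = - \frac{17111}{28} + 2 \cdot 11 \cdot 9 = - \frac{17111}{28} + 198 = - \frac{11567}{28}$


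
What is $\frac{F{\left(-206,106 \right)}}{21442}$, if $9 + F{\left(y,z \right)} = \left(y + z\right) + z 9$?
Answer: $\frac{845}{21442} \approx 0.039409$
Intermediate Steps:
$F{\left(y,z \right)} = -9 + y + 10 z$ ($F{\left(y,z \right)} = -9 + \left(\left(y + z\right) + z 9\right) = -9 + \left(\left(y + z\right) + 9 z\right) = -9 + \left(y + 10 z\right) = -9 + y + 10 z$)
$\frac{F{\left(-206,106 \right)}}{21442} = \frac{-9 - 206 + 10 \cdot 106}{21442} = \left(-9 - 206 + 1060\right) \frac{1}{21442} = 845 \cdot \frac{1}{21442} = \frac{845}{21442}$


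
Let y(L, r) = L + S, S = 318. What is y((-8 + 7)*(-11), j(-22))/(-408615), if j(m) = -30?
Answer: -329/408615 ≈ -0.00080516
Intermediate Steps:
y(L, r) = 318 + L (y(L, r) = L + 318 = 318 + L)
y((-8 + 7)*(-11), j(-22))/(-408615) = (318 + (-8 + 7)*(-11))/(-408615) = (318 - 1*(-11))*(-1/408615) = (318 + 11)*(-1/408615) = 329*(-1/408615) = -329/408615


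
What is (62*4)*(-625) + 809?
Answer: -154191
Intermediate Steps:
(62*4)*(-625) + 809 = 248*(-625) + 809 = -155000 + 809 = -154191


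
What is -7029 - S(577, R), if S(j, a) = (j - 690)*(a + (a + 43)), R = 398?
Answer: 87778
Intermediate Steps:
S(j, a) = (-690 + j)*(43 + 2*a) (S(j, a) = (-690 + j)*(a + (43 + a)) = (-690 + j)*(43 + 2*a))
-7029 - S(577, R) = -7029 - (-29670 - 1380*398 + 43*577 + 2*398*577) = -7029 - (-29670 - 549240 + 24811 + 459292) = -7029 - 1*(-94807) = -7029 + 94807 = 87778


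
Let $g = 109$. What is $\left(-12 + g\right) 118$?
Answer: $11446$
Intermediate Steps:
$\left(-12 + g\right) 118 = \left(-12 + 109\right) 118 = 97 \cdot 118 = 11446$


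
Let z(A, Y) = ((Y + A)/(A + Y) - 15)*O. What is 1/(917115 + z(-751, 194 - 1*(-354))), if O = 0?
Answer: 1/917115 ≈ 1.0904e-6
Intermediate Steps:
z(A, Y) = 0 (z(A, Y) = ((Y + A)/(A + Y) - 15)*0 = ((A + Y)/(A + Y) - 15)*0 = (1 - 15)*0 = -14*0 = 0)
1/(917115 + z(-751, 194 - 1*(-354))) = 1/(917115 + 0) = 1/917115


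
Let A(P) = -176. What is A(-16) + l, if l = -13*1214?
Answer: -15958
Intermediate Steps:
l = -15782
A(-16) + l = -176 - 15782 = -15958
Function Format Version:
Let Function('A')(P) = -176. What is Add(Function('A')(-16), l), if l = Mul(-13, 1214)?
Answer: -15958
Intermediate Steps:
l = -15782
Add(Function('A')(-16), l) = Add(-176, -15782) = -15958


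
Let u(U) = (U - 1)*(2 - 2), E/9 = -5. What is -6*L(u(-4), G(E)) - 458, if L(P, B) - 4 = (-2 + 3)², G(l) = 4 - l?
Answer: -488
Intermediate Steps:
E = -45 (E = 9*(-5) = -45)
u(U) = 0 (u(U) = (-1 + U)*0 = 0)
L(P, B) = 5 (L(P, B) = 4 + (-2 + 3)² = 4 + 1² = 4 + 1 = 5)
-6*L(u(-4), G(E)) - 458 = -6*5 - 458 = -30 - 458 = -488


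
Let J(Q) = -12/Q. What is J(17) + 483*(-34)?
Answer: -279186/17 ≈ -16423.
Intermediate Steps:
J(17) + 483*(-34) = -12/17 + 483*(-34) = -12*1/17 - 16422 = -12/17 - 16422 = -279186/17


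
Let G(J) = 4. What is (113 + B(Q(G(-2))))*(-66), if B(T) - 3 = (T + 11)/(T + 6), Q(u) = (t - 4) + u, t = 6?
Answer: -15499/2 ≈ -7749.5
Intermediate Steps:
Q(u) = 2 + u (Q(u) = (6 - 4) + u = 2 + u)
B(T) = 3 + (11 + T)/(6 + T) (B(T) = 3 + (T + 11)/(T + 6) = 3 + (11 + T)/(6 + T))
(113 + B(Q(G(-2))))*(-66) = (113 + (29 + 4*(2 + 4))/(6 + (2 + 4)))*(-66) = (113 + (29 + 4*6)/(6 + 6))*(-66) = (113 + (29 + 24)/12)*(-66) = (113 + (1/12)*53)*(-66) = (113 + 53/12)*(-66) = (1409/12)*(-66) = -15499/2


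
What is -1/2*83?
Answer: -83/2 ≈ -41.500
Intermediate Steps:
-1/2*83 = -1*½*83 = -½*83 = -83/2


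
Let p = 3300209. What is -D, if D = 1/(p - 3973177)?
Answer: 1/672968 ≈ 1.4860e-6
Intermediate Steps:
D = -1/672968 (D = 1/(3300209 - 3973177) = 1/(-672968) = -1/672968 ≈ -1.4860e-6)
-D = -1*(-1/672968) = 1/672968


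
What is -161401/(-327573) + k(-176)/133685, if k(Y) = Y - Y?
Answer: 161401/327573 ≈ 0.49272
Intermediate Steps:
k(Y) = 0
-161401/(-327573) + k(-176)/133685 = -161401/(-327573) + 0/133685 = -161401*(-1/327573) + 0*(1/133685) = 161401/327573 + 0 = 161401/327573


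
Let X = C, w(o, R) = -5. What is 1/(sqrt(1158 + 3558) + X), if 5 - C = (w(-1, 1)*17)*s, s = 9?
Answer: 385/294092 - 3*sqrt(131)/294092 ≈ 0.0011924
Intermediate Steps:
C = 770 (C = 5 - (-5*17)*9 = 5 - (-85)*9 = 5 - 1*(-765) = 5 + 765 = 770)
X = 770
1/(sqrt(1158 + 3558) + X) = 1/(sqrt(1158 + 3558) + 770) = 1/(sqrt(4716) + 770) = 1/(6*sqrt(131) + 770) = 1/(770 + 6*sqrt(131))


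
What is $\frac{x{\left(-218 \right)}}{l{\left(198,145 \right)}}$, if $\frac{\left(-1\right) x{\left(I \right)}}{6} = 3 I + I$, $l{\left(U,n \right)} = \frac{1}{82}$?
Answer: $429024$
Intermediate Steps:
$l{\left(U,n \right)} = \frac{1}{82}$
$x{\left(I \right)} = - 24 I$ ($x{\left(I \right)} = - 6 \left(3 I + I\right) = - 6 \cdot 4 I = - 24 I$)
$\frac{x{\left(-218 \right)}}{l{\left(198,145 \right)}} = \left(-24\right) \left(-218\right) \frac{1}{\frac{1}{82}} = 5232 \cdot 82 = 429024$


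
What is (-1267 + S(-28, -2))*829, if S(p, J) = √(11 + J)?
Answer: -1047856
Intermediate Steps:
(-1267 + S(-28, -2))*829 = (-1267 + √(11 - 2))*829 = (-1267 + √9)*829 = (-1267 + 3)*829 = -1264*829 = -1047856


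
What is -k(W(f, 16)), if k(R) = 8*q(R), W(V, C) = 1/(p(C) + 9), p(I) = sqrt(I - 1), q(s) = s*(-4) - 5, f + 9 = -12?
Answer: 488/11 - 16*sqrt(15)/33 ≈ 42.486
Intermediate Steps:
f = -21 (f = -9 - 12 = -21)
q(s) = -5 - 4*s (q(s) = -4*s - 5 = -5 - 4*s)
p(I) = sqrt(-1 + I)
W(V, C) = 1/(9 + sqrt(-1 + C)) (W(V, C) = 1/(sqrt(-1 + C) + 9) = 1/(9 + sqrt(-1 + C)))
k(R) = -40 - 32*R (k(R) = 8*(-5 - 4*R) = -40 - 32*R)
-k(W(f, 16)) = -(-40 - 32/(9 + sqrt(-1 + 16))) = -(-40 - 32/(9 + sqrt(15))) = 40 + 32/(9 + sqrt(15))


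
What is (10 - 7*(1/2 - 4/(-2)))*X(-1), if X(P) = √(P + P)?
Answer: -15*I*√2/2 ≈ -10.607*I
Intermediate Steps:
X(P) = √2*√P (X(P) = √(2*P) = √2*√P)
(10 - 7*(1/2 - 4/(-2)))*X(-1) = (10 - 7*(1/2 - 4/(-2)))*(√2*√(-1)) = (10 - 7*(1*(½) - 4*(-½)))*(√2*I) = (10 - 7*(½ + 2))*(I*√2) = (10 - 7*5/2)*(I*√2) = (10 - 35/2)*(I*√2) = -15*I*√2/2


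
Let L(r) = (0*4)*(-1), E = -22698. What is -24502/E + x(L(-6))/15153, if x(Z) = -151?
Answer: 61308568/57323799 ≈ 1.0695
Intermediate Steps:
L(r) = 0 (L(r) = 0*(-1) = 0)
-24502/E + x(L(-6))/15153 = -24502/(-22698) - 151/15153 = -24502*(-1/22698) - 151*1/15153 = 12251/11349 - 151/15153 = 61308568/57323799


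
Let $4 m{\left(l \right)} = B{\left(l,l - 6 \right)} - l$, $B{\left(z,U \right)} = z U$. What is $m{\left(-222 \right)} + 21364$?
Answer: $\frac{68147}{2} \approx 34074.0$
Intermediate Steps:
$B{\left(z,U \right)} = U z$
$m{\left(l \right)} = - \frac{l}{4} + \frac{l \left(-6 + l\right)}{4}$ ($m{\left(l \right)} = \frac{\left(l - 6\right) l - l}{4} = \frac{\left(-6 + l\right) l - l}{4} = \frac{l \left(-6 + l\right) - l}{4} = \frac{- l + l \left(-6 + l\right)}{4} = - \frac{l}{4} + \frac{l \left(-6 + l\right)}{4}$)
$m{\left(-222 \right)} + 21364 = \frac{1}{4} \left(-222\right) \left(-7 - 222\right) + 21364 = \frac{1}{4} \left(-222\right) \left(-229\right) + 21364 = \frac{25419}{2} + 21364 = \frac{68147}{2}$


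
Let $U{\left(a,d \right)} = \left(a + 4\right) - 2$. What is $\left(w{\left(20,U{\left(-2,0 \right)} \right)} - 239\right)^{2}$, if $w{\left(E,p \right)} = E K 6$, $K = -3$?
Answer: $358801$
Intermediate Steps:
$U{\left(a,d \right)} = 2 + a$ ($U{\left(a,d \right)} = \left(4 + a\right) - 2 = 2 + a$)
$w{\left(E,p \right)} = - 18 E$ ($w{\left(E,p \right)} = E \left(-3\right) 6 = - 3 E 6 = - 18 E$)
$\left(w{\left(20,U{\left(-2,0 \right)} \right)} - 239\right)^{2} = \left(\left(-18\right) 20 - 239\right)^{2} = \left(-360 - 239\right)^{2} = \left(-599\right)^{2} = 358801$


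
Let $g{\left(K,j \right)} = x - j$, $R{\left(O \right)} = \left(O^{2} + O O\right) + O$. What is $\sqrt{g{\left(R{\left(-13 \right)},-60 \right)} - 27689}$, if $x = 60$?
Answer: $i \sqrt{27569} \approx 166.04 i$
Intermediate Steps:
$R{\left(O \right)} = O + 2 O^{2}$ ($R{\left(O \right)} = \left(O^{2} + O^{2}\right) + O = 2 O^{2} + O = O + 2 O^{2}$)
$g{\left(K,j \right)} = 60 - j$
$\sqrt{g{\left(R{\left(-13 \right)},-60 \right)} - 27689} = \sqrt{\left(60 - -60\right) - 27689} = \sqrt{\left(60 + 60\right) - 27689} = \sqrt{120 - 27689} = \sqrt{-27569} = i \sqrt{27569}$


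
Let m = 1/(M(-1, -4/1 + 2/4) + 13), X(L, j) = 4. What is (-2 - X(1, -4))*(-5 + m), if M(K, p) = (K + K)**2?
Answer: 504/17 ≈ 29.647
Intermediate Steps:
M(K, p) = 4*K**2 (M(K, p) = (2*K)**2 = 4*K**2)
m = 1/17 (m = 1/(4*(-1)**2 + 13) = 1/(4*1 + 13) = 1/(4 + 13) = 1/17 ≈ 0.058824)
(-2 - X(1, -4))*(-5 + m) = (-2 - 1*4)*(-5 + 1/17) = (-2 - 4)*(-84/17) = -6*(-84/17) = 504/17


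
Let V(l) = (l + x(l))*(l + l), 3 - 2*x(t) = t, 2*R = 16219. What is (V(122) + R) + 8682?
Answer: 64083/2 ≈ 32042.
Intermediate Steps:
R = 16219/2 (R = (1/2)*16219 = 16219/2 ≈ 8109.5)
x(t) = 3/2 - t/2
V(l) = 2*l*(3/2 + l/2) (V(l) = (l + (3/2 - l/2))*(l + l) = (3/2 + l/2)*(2*l) = 2*l*(3/2 + l/2))
(V(122) + R) + 8682 = (122*(3 + 122) + 16219/2) + 8682 = (122*125 + 16219/2) + 8682 = (15250 + 16219/2) + 8682 = 46719/2 + 8682 = 64083/2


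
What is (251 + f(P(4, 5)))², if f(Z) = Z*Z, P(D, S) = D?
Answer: 71289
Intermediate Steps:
f(Z) = Z²
(251 + f(P(4, 5)))² = (251 + 4²)² = (251 + 16)² = 267² = 71289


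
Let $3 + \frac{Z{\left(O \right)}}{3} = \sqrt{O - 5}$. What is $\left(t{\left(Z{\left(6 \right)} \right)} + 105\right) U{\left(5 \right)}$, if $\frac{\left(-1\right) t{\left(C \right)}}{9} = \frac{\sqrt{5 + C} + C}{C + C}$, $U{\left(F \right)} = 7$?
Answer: $\frac{1407}{2} + \frac{21 i}{4} \approx 703.5 + 5.25 i$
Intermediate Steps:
$Z{\left(O \right)} = -9 + 3 \sqrt{-5 + O}$ ($Z{\left(O \right)} = -9 + 3 \sqrt{O - 5} = -9 + 3 \sqrt{-5 + O}$)
$t{\left(C \right)} = - \frac{9 \left(C + \sqrt{5 + C}\right)}{2 C}$ ($t{\left(C \right)} = - 9 \frac{\sqrt{5 + C} + C}{C + C} = - 9 \frac{C + \sqrt{5 + C}}{2 C} = - \frac{9 \left(C + \sqrt{5 + C}\right)}{2 C}$)
$\left(t{\left(Z{\left(6 \right)} \right)} + 105\right) U{\left(5 \right)} = \left(\frac{9 \left(- (-9 + 3 \sqrt{-5 + 6}) - \sqrt{5 - \left(9 - 3 \sqrt{-5 + 6}\right)}\right)}{2 \left(-9 + 3 \sqrt{-5 + 6}\right)} + 105\right) 7 = \left(\frac{9 \left(- (-9 + 3 \sqrt{1}) - \sqrt{5 - \left(9 - 3 \sqrt{1}\right)}\right)}{2 \left(-9 + 3 \sqrt{1}\right)} + 105\right) 7 = \left(\frac{9 \left(- (-9 + 3 \cdot 1) - \sqrt{5 + \left(-9 + 3 \cdot 1\right)}\right)}{2 \left(-9 + 3 \cdot 1\right)} + 105\right) 7 = \left(\frac{9 \left(- (-9 + 3) - \sqrt{5 + \left(-9 + 3\right)}\right)}{2 \left(-9 + 3\right)} + 105\right) 7 = \left(\frac{9 \left(\left(-1\right) \left(-6\right) - \sqrt{5 - 6}\right)}{2 \left(-6\right)} + 105\right) 7 = \left(\frac{9}{2} \left(- \frac{1}{6}\right) \left(6 - \sqrt{-1}\right) + 105\right) 7 = \left(\frac{9}{2} \left(- \frac{1}{6}\right) \left(6 - i\right) + 105\right) 7 = \left(\left(- \frac{9}{2} + \frac{3 i}{4}\right) + 105\right) 7 = \left(\frac{201}{2} + \frac{3 i}{4}\right) 7 = \frac{1407}{2} + \frac{21 i}{4}$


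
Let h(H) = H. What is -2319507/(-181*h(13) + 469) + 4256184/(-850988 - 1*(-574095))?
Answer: 211412200365/173888804 ≈ 1215.8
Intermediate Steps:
-2319507/(-181*h(13) + 469) + 4256184/(-850988 - 1*(-574095)) = -2319507/(-181*13 + 469) + 4256184/(-850988 - 1*(-574095)) = -2319507/(-2353 + 469) + 4256184/(-850988 + 574095) = -2319507/(-1884) + 4256184/(-276893) = -2319507*(-1/1884) + 4256184*(-1/276893) = 773169/628 - 4256184/276893 = 211412200365/173888804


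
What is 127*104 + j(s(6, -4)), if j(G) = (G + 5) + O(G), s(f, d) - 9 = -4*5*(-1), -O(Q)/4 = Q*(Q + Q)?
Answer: 6514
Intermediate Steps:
O(Q) = -8*Q² (O(Q) = -4*Q*(Q + Q) = -4*Q*2*Q = -8*Q²)
s(f, d) = 29 (s(f, d) = 9 - 4*5*(-1) = 9 - 20*(-1) = 9 + 20 = 29)
j(G) = 5 + G - 8*G² (j(G) = (G + 5) - 8*G² = (5 + G) - 8*G² = 5 + G - 8*G²)
127*104 + j(s(6, -4)) = 127*104 + (5 + 29 - 8*29²) = 13208 + (5 + 29 - 8*841) = 13208 + (5 + 29 - 6728) = 13208 - 6694 = 6514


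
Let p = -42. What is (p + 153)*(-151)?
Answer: -16761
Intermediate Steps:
(p + 153)*(-151) = (-42 + 153)*(-151) = 111*(-151) = -16761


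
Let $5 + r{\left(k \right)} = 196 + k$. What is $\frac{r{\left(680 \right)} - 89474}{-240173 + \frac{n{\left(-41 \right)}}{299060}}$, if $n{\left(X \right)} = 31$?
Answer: $\frac{26497613180}{71826137349} \approx 0.36891$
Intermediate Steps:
$r{\left(k \right)} = 191 + k$ ($r{\left(k \right)} = -5 + \left(196 + k\right) = 191 + k$)
$\frac{r{\left(680 \right)} - 89474}{-240173 + \frac{n{\left(-41 \right)}}{299060}} = \frac{\left(191 + 680\right) - 89474}{-240173 + \frac{31}{299060}} = \frac{871 - 89474}{-240173 + 31 \cdot \frac{1}{299060}} = - \frac{88603}{-240173 + \frac{31}{299060}} = - \frac{88603}{- \frac{71826137349}{299060}} = \left(-88603\right) \left(- \frac{299060}{71826137349}\right) = \frac{26497613180}{71826137349}$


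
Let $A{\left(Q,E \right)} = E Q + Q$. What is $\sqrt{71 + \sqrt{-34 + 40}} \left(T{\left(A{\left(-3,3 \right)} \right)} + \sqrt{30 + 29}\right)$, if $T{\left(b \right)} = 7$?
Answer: $\sqrt{71 + \sqrt{6}} \left(7 + \sqrt{59}\right) \approx 125.82$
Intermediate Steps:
$A{\left(Q,E \right)} = Q + E Q$
$\sqrt{71 + \sqrt{-34 + 40}} \left(T{\left(A{\left(-3,3 \right)} \right)} + \sqrt{30 + 29}\right) = \sqrt{71 + \sqrt{-34 + 40}} \left(7 + \sqrt{30 + 29}\right) = \sqrt{71 + \sqrt{6}} \left(7 + \sqrt{59}\right)$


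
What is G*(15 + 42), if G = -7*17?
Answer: -6783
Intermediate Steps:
G = -119
G*(15 + 42) = -119*(15 + 42) = -119*57 = -6783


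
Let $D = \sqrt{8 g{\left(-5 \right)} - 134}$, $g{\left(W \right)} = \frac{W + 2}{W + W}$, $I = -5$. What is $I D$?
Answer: $- i \sqrt{3290} \approx - 57.359 i$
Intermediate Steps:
$g{\left(W \right)} = \frac{2 + W}{2 W}$
$D = \frac{i \sqrt{3290}}{5}$ ($D = \sqrt{8 \frac{2 - 5}{2 \left(-5\right)} - 134} = \sqrt{8 \cdot \frac{1}{2} \left(- \frac{1}{5}\right) \left(-3\right) - 134} = \sqrt{8 \cdot \frac{3}{10} - 134} = \sqrt{\frac{12}{5} - 134} = \sqrt{- \frac{658}{5}} = \frac{i \sqrt{3290}}{5} \approx 11.472 i$)
$I D = - 5 \frac{i \sqrt{3290}}{5} = - i \sqrt{3290}$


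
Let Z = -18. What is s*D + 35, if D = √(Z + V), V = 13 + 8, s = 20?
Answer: 35 + 20*√3 ≈ 69.641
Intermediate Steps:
V = 21
D = √3 (D = √(-18 + 21) = √3 ≈ 1.7320)
s*D + 35 = 20*√3 + 35 = 35 + 20*√3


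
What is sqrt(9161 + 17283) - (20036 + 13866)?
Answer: -33902 + 2*sqrt(6611) ≈ -33739.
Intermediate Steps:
sqrt(9161 + 17283) - (20036 + 13866) = sqrt(26444) - 1*33902 = 2*sqrt(6611) - 33902 = -33902 + 2*sqrt(6611)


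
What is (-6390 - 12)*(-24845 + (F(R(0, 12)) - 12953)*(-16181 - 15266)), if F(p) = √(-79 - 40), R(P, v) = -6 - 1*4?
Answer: -2607586750692 + 201323694*I*√119 ≈ -2.6076e+12 + 2.1962e+9*I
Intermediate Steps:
R(P, v) = -10 (R(P, v) = -6 - 4 = -10)
F(p) = I*√119 (F(p) = √(-119) = I*√119)
(-6390 - 12)*(-24845 + (F(R(0, 12)) - 12953)*(-16181 - 15266)) = (-6390 - 12)*(-24845 + (I*√119 - 12953)*(-16181 - 15266)) = -6402*(-24845 + (-12953 + I*√119)*(-31447)) = -6402*(-24845 + (407332991 - 31447*I*√119)) = -6402*(407308146 - 31447*I*√119) = -2607586750692 + 201323694*I*√119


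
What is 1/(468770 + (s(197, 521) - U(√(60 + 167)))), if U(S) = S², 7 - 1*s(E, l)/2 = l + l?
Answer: 1/466473 ≈ 2.1437e-6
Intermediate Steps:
s(E, l) = 14 - 4*l (s(E, l) = 14 - 2*(l + l) = 14 - 4*l)
1/(468770 + (s(197, 521) - U(√(60 + 167)))) = 1/(468770 + ((14 - 4*521) - (√(60 + 167))²)) = 1/(468770 + ((14 - 2084) - (√227)²)) = 1/(468770 + (-2070 - 1*227)) = 1/(468770 + (-2070 - 227)) = 1/(468770 - 2297) = 1/466473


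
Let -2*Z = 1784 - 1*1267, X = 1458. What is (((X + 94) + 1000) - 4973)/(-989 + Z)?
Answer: 4842/2495 ≈ 1.9407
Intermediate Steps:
Z = -517/2 (Z = -(1784 - 1*1267)/2 = -(1784 - 1267)/2 = -1/2*517 = -517/2 ≈ -258.50)
(((X + 94) + 1000) - 4973)/(-989 + Z) = (((1458 + 94) + 1000) - 4973)/(-989 - 517/2) = ((1552 + 1000) - 4973)/(-2495/2) = (2552 - 4973)*(-2/2495) = -2421*(-2/2495) = 4842/2495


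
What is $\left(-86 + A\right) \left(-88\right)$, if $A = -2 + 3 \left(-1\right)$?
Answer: $8008$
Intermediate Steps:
$A = -5$ ($A = -2 - 3 = -5$)
$\left(-86 + A\right) \left(-88\right) = \left(-86 - 5\right) \left(-88\right) = \left(-91\right) \left(-88\right) = 8008$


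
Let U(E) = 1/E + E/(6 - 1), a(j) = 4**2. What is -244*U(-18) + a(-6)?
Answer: 40858/45 ≈ 907.96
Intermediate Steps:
a(j) = 16
U(E) = 1/E + E/5
-244*U(-18) + a(-6) = -244*(1/(-18) + (1/5)*(-18)) + 16 = -244*(-1/18 - 18/5) + 16 = -244*(-329/90) + 16 = 40138/45 + 16 = 40858/45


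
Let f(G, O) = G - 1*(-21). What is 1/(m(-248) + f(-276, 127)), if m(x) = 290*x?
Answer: -1/72175 ≈ -1.3855e-5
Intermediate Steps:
f(G, O) = 21 + G (f(G, O) = G + 21 = 21 + G)
1/(m(-248) + f(-276, 127)) = 1/(290*(-248) + (21 - 276)) = 1/(-71920 - 255) = 1/(-72175) = -1/72175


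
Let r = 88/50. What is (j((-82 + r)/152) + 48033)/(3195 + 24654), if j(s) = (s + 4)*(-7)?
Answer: 30405507/17637700 ≈ 1.7239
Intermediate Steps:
r = 44/25 (r = 88*(1/50) = 44/25 ≈ 1.7600)
j(s) = -28 - 7*s (j(s) = (4 + s)*(-7) = -28 - 7*s)
(j((-82 + r)/152) + 48033)/(3195 + 24654) = ((-28 - 7*(-82 + 44/25)/152) + 48033)/(3195 + 24654) = ((-28 - (-14042)/(25*152)) + 48033)/27849 = ((-28 - 7*(-1003/1900)) + 48033)*(1/27849) = ((-28 + 7021/1900) + 48033)*(1/27849) = (-46179/1900 + 48033)*(1/27849) = (91216521/1900)*(1/27849) = 30405507/17637700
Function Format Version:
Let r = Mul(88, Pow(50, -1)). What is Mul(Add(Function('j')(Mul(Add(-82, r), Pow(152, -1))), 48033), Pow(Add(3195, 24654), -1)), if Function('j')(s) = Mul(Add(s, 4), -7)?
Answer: Rational(30405507, 17637700) ≈ 1.7239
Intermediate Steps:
r = Rational(44, 25) (r = Mul(88, Rational(1, 50)) = Rational(44, 25) ≈ 1.7600)
Function('j')(s) = Add(-28, Mul(-7, s)) (Function('j')(s) = Mul(Add(4, s), -7) = Add(-28, Mul(-7, s)))
Mul(Add(Function('j')(Mul(Add(-82, r), Pow(152, -1))), 48033), Pow(Add(3195, 24654), -1)) = Mul(Add(Add(-28, Mul(-7, Mul(Add(-82, Rational(44, 25)), Pow(152, -1)))), 48033), Pow(Add(3195, 24654), -1)) = Mul(Add(Add(-28, Mul(-7, Mul(Rational(-2006, 25), Rational(1, 152)))), 48033), Pow(27849, -1)) = Mul(Add(Add(-28, Mul(-7, Rational(-1003, 1900))), 48033), Rational(1, 27849)) = Mul(Add(Add(-28, Rational(7021, 1900)), 48033), Rational(1, 27849)) = Mul(Add(Rational(-46179, 1900), 48033), Rational(1, 27849)) = Mul(Rational(91216521, 1900), Rational(1, 27849)) = Rational(30405507, 17637700)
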